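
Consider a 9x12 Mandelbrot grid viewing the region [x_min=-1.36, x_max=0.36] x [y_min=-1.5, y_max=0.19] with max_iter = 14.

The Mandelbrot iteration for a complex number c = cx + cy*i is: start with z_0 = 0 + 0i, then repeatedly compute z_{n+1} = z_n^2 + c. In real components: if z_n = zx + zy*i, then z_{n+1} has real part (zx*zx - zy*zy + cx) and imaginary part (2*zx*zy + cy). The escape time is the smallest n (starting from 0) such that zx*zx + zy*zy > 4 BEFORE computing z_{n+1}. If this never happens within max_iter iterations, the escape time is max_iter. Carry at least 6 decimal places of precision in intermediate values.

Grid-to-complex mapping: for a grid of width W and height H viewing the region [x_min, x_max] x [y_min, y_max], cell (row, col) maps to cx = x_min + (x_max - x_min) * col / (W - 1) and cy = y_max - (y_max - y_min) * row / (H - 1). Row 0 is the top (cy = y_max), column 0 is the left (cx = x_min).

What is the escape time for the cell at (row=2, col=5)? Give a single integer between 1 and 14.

z_0 = 0 + 0i, c = -0.2850 + -0.1173i
Iter 1: z = -0.2850 + -0.1173i, |z|^2 = 0.0950
Iter 2: z = -0.2175 + -0.0504i, |z|^2 = 0.0499
Iter 3: z = -0.2402 + -0.0953i, |z|^2 = 0.0668
Iter 4: z = -0.2364 + -0.0715i, |z|^2 = 0.0610
Iter 5: z = -0.2342 + -0.0835i, |z|^2 = 0.0618
Iter 6: z = -0.2371 + -0.0782i, |z|^2 = 0.0623
Iter 7: z = -0.2349 + -0.0802i, |z|^2 = 0.0616
Iter 8: z = -0.2363 + -0.0796i, |z|^2 = 0.0622
Iter 9: z = -0.2355 + -0.0797i, |z|^2 = 0.0618
Iter 10: z = -0.2359 + -0.0797i, |z|^2 = 0.0620
Iter 11: z = -0.2357 + -0.0797i, |z|^2 = 0.0619
Iter 12: z = -0.2358 + -0.0797i, |z|^2 = 0.0619
Iter 13: z = -0.2358 + -0.0797i, |z|^2 = 0.0619

Answer: 14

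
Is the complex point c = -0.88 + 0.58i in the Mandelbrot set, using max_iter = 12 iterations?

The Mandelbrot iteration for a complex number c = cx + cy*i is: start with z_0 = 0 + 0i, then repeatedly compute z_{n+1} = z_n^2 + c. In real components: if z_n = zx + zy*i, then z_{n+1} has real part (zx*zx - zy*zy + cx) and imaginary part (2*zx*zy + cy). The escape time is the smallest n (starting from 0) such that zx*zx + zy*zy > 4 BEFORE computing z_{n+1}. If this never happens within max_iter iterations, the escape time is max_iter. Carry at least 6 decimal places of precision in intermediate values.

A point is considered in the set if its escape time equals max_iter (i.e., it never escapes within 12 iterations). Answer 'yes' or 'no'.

Answer: no

Derivation:
z_0 = 0 + 0i, c = -0.8800 + 0.5800i
Iter 1: z = -0.8800 + 0.5800i, |z|^2 = 1.1108
Iter 2: z = -0.4420 + -0.4408i, |z|^2 = 0.3897
Iter 3: z = -0.8789 + 0.9697i, |z|^2 = 1.7128
Iter 4: z = -1.0477 + -1.1246i, |z|^2 = 2.3623
Iter 5: z = -1.0469 + 2.9364i, |z|^2 = 9.7187
Escaped at iteration 5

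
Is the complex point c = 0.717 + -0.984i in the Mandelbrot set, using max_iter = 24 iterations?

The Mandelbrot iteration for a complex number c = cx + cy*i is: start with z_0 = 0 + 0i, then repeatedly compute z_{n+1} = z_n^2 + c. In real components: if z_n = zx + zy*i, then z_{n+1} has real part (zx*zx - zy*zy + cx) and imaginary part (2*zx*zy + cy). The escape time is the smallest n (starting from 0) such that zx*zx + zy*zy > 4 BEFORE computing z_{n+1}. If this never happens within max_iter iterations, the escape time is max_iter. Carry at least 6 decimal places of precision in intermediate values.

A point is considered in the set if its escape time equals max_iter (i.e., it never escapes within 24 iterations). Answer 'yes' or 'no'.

z_0 = 0 + 0i, c = 0.7170 + -0.9840i
Iter 1: z = 0.7170 + -0.9840i, |z|^2 = 1.4823
Iter 2: z = 0.2628 + -2.3951i, |z|^2 = 5.8054
Escaped at iteration 2

Answer: no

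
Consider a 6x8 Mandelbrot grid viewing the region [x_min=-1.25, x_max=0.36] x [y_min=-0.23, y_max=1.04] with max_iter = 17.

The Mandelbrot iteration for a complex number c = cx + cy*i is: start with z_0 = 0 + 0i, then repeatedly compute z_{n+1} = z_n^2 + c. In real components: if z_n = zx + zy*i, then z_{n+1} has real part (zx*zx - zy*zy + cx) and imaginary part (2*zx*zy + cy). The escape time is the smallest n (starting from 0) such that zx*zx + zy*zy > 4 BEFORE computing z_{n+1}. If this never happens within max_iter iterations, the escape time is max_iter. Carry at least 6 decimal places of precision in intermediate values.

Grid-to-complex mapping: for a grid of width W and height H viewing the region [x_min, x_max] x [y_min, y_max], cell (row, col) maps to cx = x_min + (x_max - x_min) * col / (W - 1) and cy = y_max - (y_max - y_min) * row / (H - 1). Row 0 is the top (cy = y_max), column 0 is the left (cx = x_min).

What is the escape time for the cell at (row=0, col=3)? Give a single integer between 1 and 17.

z_0 = 0 + 0i, c = -0.2840 + 1.0400i
Iter 1: z = -0.2840 + 1.0400i, |z|^2 = 1.1623
Iter 2: z = -1.2849 + 0.4493i, |z|^2 = 1.8529
Iter 3: z = 1.1652 + -0.1146i, |z|^2 = 1.3709
Iter 4: z = 1.0606 + 0.7729i, |z|^2 = 1.7223
Iter 5: z = 0.2435 + 2.6796i, |z|^2 = 7.2394
Escaped at iteration 5

Answer: 5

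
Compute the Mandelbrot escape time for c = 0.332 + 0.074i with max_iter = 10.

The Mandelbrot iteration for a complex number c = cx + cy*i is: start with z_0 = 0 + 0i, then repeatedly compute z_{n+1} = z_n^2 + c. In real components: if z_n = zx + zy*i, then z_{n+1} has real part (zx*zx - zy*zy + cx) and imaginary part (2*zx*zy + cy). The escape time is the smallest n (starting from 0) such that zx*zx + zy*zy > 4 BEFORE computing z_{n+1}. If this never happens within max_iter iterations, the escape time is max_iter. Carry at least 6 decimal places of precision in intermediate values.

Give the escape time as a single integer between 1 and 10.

z_0 = 0 + 0i, c = 0.3320 + 0.0740i
Iter 1: z = 0.3320 + 0.0740i, |z|^2 = 0.1157
Iter 2: z = 0.4367 + 0.1231i, |z|^2 = 0.2059
Iter 3: z = 0.5076 + 0.1816i, |z|^2 = 0.2906
Iter 4: z = 0.5567 + 0.2583i, |z|^2 = 0.3766
Iter 5: z = 0.5752 + 0.3616i, |z|^2 = 0.4616
Iter 6: z = 0.5321 + 0.4900i, |z|^2 = 0.5232
Iter 7: z = 0.3750 + 0.5954i, |z|^2 = 0.4951
Iter 8: z = 0.1182 + 0.5206i, |z|^2 = 0.2850
Iter 9: z = 0.0750 + 0.1970i, |z|^2 = 0.0444

Answer: 10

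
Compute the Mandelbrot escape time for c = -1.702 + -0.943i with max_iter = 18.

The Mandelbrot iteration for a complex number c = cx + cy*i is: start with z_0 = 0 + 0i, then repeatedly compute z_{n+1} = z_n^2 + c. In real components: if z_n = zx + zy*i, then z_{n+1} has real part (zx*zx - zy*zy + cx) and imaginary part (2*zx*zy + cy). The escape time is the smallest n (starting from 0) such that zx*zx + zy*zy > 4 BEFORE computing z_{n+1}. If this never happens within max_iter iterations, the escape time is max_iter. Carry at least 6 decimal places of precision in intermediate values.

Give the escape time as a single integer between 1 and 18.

Answer: 2

Derivation:
z_0 = 0 + 0i, c = -1.7020 + -0.9430i
Iter 1: z = -1.7020 + -0.9430i, |z|^2 = 3.7861
Iter 2: z = 0.3056 + 2.2670i, |z|^2 = 5.2325
Escaped at iteration 2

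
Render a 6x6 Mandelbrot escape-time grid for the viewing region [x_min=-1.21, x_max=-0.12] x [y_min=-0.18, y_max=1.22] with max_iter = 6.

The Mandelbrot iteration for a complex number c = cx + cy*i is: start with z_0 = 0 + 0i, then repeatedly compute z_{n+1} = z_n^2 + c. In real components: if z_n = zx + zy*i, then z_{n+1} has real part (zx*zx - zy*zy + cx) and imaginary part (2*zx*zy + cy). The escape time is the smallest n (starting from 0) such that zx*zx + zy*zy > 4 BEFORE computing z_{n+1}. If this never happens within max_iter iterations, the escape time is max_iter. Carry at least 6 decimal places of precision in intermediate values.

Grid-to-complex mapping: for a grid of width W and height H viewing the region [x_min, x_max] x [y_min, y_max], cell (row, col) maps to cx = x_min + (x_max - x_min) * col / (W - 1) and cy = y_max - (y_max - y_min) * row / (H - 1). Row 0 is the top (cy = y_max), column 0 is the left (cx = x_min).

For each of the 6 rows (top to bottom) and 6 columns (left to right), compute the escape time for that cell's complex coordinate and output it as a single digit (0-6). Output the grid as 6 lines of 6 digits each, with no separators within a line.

Answer: 233333
333456
345666
666666
666666
666666

Derivation:
(row=0, col=0): c = -1.2100 + 1.2200i → escape time 2
(row=0, col=1): c = -0.9920 + 1.2200i → escape time 3
(row=0, col=2): c = -0.7740 + 1.2200i → escape time 3
(row=0, col=3): c = -0.5560 + 1.2200i → escape time 3
(row=0, col=4): c = -0.3380 + 1.2200i → escape time 3
(row=0, col=5): c = -0.1200 + 1.2200i → escape time 3
(row=1, col=0): c = -1.2100 + 0.9400i → escape time 3
(row=1, col=1): c = -0.9920 + 0.9400i → escape time 3
(row=1, col=2): c = -0.7740 + 0.9400i → escape time 3
(row=1, col=3): c = -0.5560 + 0.9400i → escape time 4
(row=1, col=4): c = -0.3380 + 0.9400i → escape time 5
(row=1, col=5): c = -0.1200 + 0.9400i → escape time 6
(row=2, col=0): c = -1.2100 + 0.6600i → escape time 3
(row=2, col=1): c = -0.9920 + 0.6600i → escape time 4
(row=2, col=2): c = -0.7740 + 0.6600i → escape time 5
(row=2, col=3): c = -0.5560 + 0.6600i → escape time 6
(row=2, col=4): c = -0.3380 + 0.6600i → escape time 6
(row=2, col=5): c = -0.1200 + 0.6600i → escape time 6
(row=3, col=0): c = -1.2100 + 0.3800i → escape time 6
(row=3, col=1): c = -0.9920 + 0.3800i → escape time 6
(row=3, col=2): c = -0.7740 + 0.3800i → escape time 6
(row=3, col=3): c = -0.5560 + 0.3800i → escape time 6
(row=3, col=4): c = -0.3380 + 0.3800i → escape time 6
(row=3, col=5): c = -0.1200 + 0.3800i → escape time 6
(row=4, col=0): c = -1.2100 + 0.1000i → escape time 6
(row=4, col=1): c = -0.9920 + 0.1000i → escape time 6
(row=4, col=2): c = -0.7740 + 0.1000i → escape time 6
(row=4, col=3): c = -0.5560 + 0.1000i → escape time 6
(row=4, col=4): c = -0.3380 + 0.1000i → escape time 6
(row=4, col=5): c = -0.1200 + 0.1000i → escape time 6
(row=5, col=0): c = -1.2100 + -0.1800i → escape time 6
(row=5, col=1): c = -0.9920 + -0.1800i → escape time 6
(row=5, col=2): c = -0.7740 + -0.1800i → escape time 6
(row=5, col=3): c = -0.5560 + -0.1800i → escape time 6
(row=5, col=4): c = -0.3380 + -0.1800i → escape time 6
(row=5, col=5): c = -0.1200 + -0.1800i → escape time 6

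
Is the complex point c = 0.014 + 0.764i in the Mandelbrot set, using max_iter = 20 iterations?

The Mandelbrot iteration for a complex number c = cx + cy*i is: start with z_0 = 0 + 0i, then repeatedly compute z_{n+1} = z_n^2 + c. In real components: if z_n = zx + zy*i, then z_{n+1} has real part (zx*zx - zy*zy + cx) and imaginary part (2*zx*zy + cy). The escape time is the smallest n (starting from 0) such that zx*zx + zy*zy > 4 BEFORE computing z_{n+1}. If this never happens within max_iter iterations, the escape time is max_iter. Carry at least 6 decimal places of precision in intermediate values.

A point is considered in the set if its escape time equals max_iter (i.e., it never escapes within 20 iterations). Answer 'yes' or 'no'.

Answer: no

Derivation:
z_0 = 0 + 0i, c = 0.0140 + 0.7640i
Iter 1: z = 0.0140 + 0.7640i, |z|^2 = 0.5839
Iter 2: z = -0.5695 + 0.7854i, |z|^2 = 0.9412
Iter 3: z = -0.2785 + -0.1306i, |z|^2 = 0.0946
Iter 4: z = 0.0745 + 0.8367i, |z|^2 = 0.7057
Iter 5: z = -0.6806 + 0.8887i, |z|^2 = 1.2530
Iter 6: z = -0.3126 + -0.4456i, |z|^2 = 0.2963
Iter 7: z = -0.0868 + 1.0427i, |z|^2 = 1.0947
Iter 8: z = -1.0656 + 0.5829i, |z|^2 = 1.4752
Iter 9: z = 0.8097 + -0.4783i, |z|^2 = 0.8843
Iter 10: z = 0.4408 + -0.0105i, |z|^2 = 0.1944
Iter 11: z = 0.2082 + 0.7547i, |z|^2 = 0.6130
Iter 12: z = -0.5123 + 1.0783i, |z|^2 = 1.4252
Iter 13: z = -0.8863 + -0.3408i, |z|^2 = 0.9016
Iter 14: z = 0.6833 + 1.3681i, |z|^2 = 2.3386
Iter 15: z = -1.3907 + 2.6337i, |z|^2 = 8.8703
Escaped at iteration 15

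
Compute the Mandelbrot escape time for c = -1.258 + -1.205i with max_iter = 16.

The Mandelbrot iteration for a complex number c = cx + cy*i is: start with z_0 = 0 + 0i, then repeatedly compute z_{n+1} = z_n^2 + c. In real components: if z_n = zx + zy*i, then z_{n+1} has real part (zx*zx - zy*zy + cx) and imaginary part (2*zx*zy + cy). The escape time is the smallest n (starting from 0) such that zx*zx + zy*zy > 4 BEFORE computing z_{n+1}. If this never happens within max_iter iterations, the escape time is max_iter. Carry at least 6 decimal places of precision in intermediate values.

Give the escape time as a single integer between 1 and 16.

z_0 = 0 + 0i, c = -1.2580 + -1.2050i
Iter 1: z = -1.2580 + -1.2050i, |z|^2 = 3.0346
Iter 2: z = -1.1275 + 1.8268i, |z|^2 = 4.6083
Escaped at iteration 2

Answer: 2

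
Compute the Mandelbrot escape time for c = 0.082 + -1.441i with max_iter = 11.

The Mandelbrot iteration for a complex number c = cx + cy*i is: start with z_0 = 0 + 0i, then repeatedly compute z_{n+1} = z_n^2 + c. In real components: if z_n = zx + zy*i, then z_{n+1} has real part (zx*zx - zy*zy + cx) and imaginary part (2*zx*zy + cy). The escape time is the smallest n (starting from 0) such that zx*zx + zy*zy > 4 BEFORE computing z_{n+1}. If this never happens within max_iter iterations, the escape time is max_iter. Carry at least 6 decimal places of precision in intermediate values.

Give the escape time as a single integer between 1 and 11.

Answer: 2

Derivation:
z_0 = 0 + 0i, c = 0.0820 + -1.4410i
Iter 1: z = 0.0820 + -1.4410i, |z|^2 = 2.0832
Iter 2: z = -1.9878 + -1.6773i, |z|^2 = 6.7646
Escaped at iteration 2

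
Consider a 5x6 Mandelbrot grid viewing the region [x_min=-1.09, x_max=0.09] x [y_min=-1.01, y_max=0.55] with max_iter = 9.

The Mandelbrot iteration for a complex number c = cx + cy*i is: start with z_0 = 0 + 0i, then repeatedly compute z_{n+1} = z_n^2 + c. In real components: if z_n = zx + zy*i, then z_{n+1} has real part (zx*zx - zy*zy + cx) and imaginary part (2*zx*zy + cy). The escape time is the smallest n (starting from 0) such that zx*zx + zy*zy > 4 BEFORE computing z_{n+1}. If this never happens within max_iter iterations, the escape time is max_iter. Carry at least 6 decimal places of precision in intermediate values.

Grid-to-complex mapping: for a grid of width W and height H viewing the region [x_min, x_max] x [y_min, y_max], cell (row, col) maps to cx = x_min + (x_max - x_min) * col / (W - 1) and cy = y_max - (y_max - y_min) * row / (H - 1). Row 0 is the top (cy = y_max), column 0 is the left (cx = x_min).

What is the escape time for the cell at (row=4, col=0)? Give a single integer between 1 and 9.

Answer: 3

Derivation:
z_0 = 0 + 0i, c = -1.0900 + -0.6980i
Iter 1: z = -1.0900 + -0.6980i, |z|^2 = 1.6753
Iter 2: z = -0.3891 + 0.8236i, |z|^2 = 0.8298
Iter 3: z = -1.6170 + -1.3390i, |z|^2 = 4.4074
Escaped at iteration 3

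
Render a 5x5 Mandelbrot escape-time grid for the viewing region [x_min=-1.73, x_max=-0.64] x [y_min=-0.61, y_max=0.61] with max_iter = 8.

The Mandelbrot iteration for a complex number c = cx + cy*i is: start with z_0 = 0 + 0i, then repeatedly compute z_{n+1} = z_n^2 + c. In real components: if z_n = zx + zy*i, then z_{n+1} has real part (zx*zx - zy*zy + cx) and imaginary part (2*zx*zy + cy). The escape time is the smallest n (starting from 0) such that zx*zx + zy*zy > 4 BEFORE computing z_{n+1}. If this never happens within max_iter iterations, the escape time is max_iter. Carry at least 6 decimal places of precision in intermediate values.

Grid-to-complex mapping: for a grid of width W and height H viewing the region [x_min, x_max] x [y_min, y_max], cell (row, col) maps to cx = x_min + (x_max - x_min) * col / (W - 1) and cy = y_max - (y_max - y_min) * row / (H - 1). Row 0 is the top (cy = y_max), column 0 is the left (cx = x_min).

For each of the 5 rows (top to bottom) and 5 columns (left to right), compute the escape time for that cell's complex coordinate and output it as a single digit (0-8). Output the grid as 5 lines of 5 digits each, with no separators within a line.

(row=0, col=0): c = -1.7300 + 0.6100i → escape time 3
(row=0, col=1): c = -1.4575 + 0.6100i → escape time 3
(row=0, col=2): c = -1.1850 + 0.6100i → escape time 3
(row=0, col=3): c = -0.9125 + 0.6100i → escape time 5
(row=0, col=4): c = -0.6400 + 0.6100i → escape time 7
(row=1, col=0): c = -1.7300 + 0.3050i → escape time 4
(row=1, col=1): c = -1.4575 + 0.3050i → escape time 5
(row=1, col=2): c = -1.1850 + 0.3050i → escape time 8
(row=1, col=3): c = -0.9125 + 0.3050i → escape time 8
(row=1, col=4): c = -0.6400 + 0.3050i → escape time 8
(row=2, col=0): c = -1.7300 + 0.0000i → escape time 8
(row=2, col=1): c = -1.4575 + 0.0000i → escape time 8
(row=2, col=2): c = -1.1850 + 0.0000i → escape time 8
(row=2, col=3): c = -0.9125 + 0.0000i → escape time 8
(row=2, col=4): c = -0.6400 + 0.0000i → escape time 8
(row=3, col=0): c = -1.7300 + -0.3050i → escape time 4
(row=3, col=1): c = -1.4575 + -0.3050i → escape time 5
(row=3, col=2): c = -1.1850 + -0.3050i → escape time 8
(row=3, col=3): c = -0.9125 + -0.3050i → escape time 8
(row=3, col=4): c = -0.6400 + -0.3050i → escape time 8
(row=4, col=0): c = -1.7300 + -0.6100i → escape time 3
(row=4, col=1): c = -1.4575 + -0.6100i → escape time 3
(row=4, col=2): c = -1.1850 + -0.6100i → escape time 3
(row=4, col=3): c = -0.9125 + -0.6100i → escape time 5
(row=4, col=4): c = -0.6400 + -0.6100i → escape time 7

Answer: 33357
45888
88888
45888
33357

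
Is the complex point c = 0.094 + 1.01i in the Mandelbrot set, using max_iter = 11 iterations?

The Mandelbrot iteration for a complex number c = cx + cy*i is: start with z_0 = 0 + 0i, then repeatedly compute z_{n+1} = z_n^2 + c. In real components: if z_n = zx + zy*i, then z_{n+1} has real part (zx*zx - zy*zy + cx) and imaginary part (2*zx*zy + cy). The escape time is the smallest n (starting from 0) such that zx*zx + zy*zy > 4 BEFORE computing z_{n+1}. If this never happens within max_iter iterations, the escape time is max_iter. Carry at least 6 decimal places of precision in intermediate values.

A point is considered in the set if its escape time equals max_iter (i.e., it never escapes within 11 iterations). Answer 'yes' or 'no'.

z_0 = 0 + 0i, c = 0.0940 + 1.0100i
Iter 1: z = 0.0940 + 1.0100i, |z|^2 = 1.0289
Iter 2: z = -0.9173 + 1.1999i, |z|^2 = 2.2811
Iter 3: z = -0.5043 + -1.1912i, |z|^2 = 1.6733
Iter 4: z = -1.0706 + 2.2116i, |z|^2 = 6.0372
Escaped at iteration 4

Answer: no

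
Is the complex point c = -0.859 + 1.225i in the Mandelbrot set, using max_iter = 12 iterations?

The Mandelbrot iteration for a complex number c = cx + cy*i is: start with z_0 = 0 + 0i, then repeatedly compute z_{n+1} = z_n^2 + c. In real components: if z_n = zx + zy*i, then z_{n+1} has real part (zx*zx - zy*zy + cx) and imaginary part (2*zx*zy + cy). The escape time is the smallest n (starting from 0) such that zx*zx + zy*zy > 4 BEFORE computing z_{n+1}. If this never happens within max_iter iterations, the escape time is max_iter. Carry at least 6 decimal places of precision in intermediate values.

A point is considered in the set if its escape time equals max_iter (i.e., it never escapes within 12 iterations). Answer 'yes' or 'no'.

Answer: no

Derivation:
z_0 = 0 + 0i, c = -0.8590 + 1.2250i
Iter 1: z = -0.8590 + 1.2250i, |z|^2 = 2.2385
Iter 2: z = -1.6217 + -0.8796i, |z|^2 = 3.4037
Iter 3: z = 0.9974 + 4.0778i, |z|^2 = 17.6234
Escaped at iteration 3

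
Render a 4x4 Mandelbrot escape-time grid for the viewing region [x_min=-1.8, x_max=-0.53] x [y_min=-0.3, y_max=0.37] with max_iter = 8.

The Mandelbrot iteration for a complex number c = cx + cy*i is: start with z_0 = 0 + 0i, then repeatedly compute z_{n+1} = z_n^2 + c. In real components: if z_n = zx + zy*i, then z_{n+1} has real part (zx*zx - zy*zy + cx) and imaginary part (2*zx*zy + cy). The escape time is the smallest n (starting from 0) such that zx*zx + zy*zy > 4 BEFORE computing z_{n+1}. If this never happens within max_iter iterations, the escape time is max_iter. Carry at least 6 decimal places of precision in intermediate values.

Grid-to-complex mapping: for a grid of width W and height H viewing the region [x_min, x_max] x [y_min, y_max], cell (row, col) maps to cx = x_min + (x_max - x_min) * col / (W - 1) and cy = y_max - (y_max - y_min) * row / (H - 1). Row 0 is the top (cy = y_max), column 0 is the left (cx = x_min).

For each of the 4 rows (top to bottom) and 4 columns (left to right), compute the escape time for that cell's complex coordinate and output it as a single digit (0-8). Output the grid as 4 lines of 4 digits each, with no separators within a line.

(row=0, col=0): c = -1.8000 + 0.3700i → escape time 3
(row=0, col=1): c = -1.3767 + 0.3700i → escape time 5
(row=0, col=2): c = -0.9533 + 0.3700i → escape time 8
(row=0, col=3): c = -0.5300 + 0.3700i → escape time 8
(row=1, col=0): c = -1.8000 + 0.1467i → escape time 4
(row=1, col=1): c = -1.3767 + 0.1467i → escape time 8
(row=1, col=2): c = -0.9533 + 0.1467i → escape time 8
(row=1, col=3): c = -0.5300 + 0.1467i → escape time 8
(row=2, col=0): c = -1.8000 + -0.0767i → escape time 4
(row=2, col=1): c = -1.3767 + -0.0767i → escape time 8
(row=2, col=2): c = -0.9533 + -0.0767i → escape time 8
(row=2, col=3): c = -0.5300 + -0.0767i → escape time 8
(row=3, col=0): c = -1.8000 + -0.3000i → escape time 4
(row=3, col=1): c = -1.3767 + -0.3000i → escape time 6
(row=3, col=2): c = -0.9533 + -0.3000i → escape time 8
(row=3, col=3): c = -0.5300 + -0.3000i → escape time 8

Answer: 3588
4888
4888
4688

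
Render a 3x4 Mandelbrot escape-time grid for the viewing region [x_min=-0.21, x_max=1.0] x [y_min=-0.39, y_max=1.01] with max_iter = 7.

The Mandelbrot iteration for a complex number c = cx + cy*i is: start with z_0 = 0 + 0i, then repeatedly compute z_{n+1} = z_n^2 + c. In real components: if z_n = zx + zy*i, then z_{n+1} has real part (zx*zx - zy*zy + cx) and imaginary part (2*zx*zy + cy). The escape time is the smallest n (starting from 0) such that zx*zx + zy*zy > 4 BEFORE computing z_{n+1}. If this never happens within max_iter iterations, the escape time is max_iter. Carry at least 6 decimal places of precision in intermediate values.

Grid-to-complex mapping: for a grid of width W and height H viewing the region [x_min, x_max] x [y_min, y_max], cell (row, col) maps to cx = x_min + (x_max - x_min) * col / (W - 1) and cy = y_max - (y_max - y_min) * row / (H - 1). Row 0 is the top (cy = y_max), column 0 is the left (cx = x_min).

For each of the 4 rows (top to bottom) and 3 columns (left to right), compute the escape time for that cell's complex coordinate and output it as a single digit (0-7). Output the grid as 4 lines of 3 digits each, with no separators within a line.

(row=0, col=0): c = -0.2100 + 1.0100i → escape time 7
(row=0, col=1): c = 0.3950 + 1.0100i → escape time 3
(row=0, col=2): c = 1.0000 + 1.0100i → escape time 2
(row=1, col=0): c = -0.2100 + 0.5433i → escape time 7
(row=1, col=1): c = 0.3950 + 0.5433i → escape time 7
(row=1, col=2): c = 1.0000 + 0.5433i → escape time 2
(row=2, col=0): c = -0.2100 + 0.0767i → escape time 7
(row=2, col=1): c = 0.3950 + 0.0767i → escape time 7
(row=2, col=2): c = 1.0000 + 0.0767i → escape time 2
(row=3, col=0): c = -0.2100 + -0.3900i → escape time 7
(row=3, col=1): c = 0.3950 + -0.3900i → escape time 7
(row=3, col=2): c = 1.0000 + -0.3900i → escape time 2

Answer: 732
772
772
772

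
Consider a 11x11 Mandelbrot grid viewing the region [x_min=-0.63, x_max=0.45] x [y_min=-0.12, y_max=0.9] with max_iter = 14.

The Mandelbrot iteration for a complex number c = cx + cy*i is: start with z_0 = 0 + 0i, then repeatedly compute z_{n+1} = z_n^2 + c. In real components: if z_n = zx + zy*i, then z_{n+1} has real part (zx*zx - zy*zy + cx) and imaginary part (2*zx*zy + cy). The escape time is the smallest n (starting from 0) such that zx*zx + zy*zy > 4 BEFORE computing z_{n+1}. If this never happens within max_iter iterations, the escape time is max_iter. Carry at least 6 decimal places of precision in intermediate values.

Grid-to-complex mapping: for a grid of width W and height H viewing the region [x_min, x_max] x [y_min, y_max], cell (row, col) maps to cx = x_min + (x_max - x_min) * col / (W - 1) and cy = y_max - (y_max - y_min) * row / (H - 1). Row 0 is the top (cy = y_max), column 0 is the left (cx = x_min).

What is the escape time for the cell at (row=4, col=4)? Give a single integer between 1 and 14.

z_0 = 0 + 0i, c = -0.1980 + 0.4920i
Iter 1: z = -0.1980 + 0.4920i, |z|^2 = 0.2813
Iter 2: z = -0.4009 + 0.2972i, |z|^2 = 0.2490
Iter 3: z = -0.1256 + 0.2538i, |z|^2 = 0.0802
Iter 4: z = -0.2466 + 0.4282i, |z|^2 = 0.2442
Iter 5: z = -0.3206 + 0.2808i, |z|^2 = 0.1816
Iter 6: z = -0.1741 + 0.3120i, |z|^2 = 0.1276
Iter 7: z = -0.2650 + 0.3834i, |z|^2 = 0.2172
Iter 8: z = -0.2747 + 0.2888i, |z|^2 = 0.1589
Iter 9: z = -0.2059 + 0.3333i, |z|^2 = 0.1535
Iter 10: z = -0.2667 + 0.3547i, |z|^2 = 0.1970
Iter 11: z = -0.2527 + 0.3028i, |z|^2 = 0.1555
Iter 12: z = -0.2258 + 0.3390i, |z|^2 = 0.1659
Iter 13: z = -0.2619 + 0.3389i, |z|^2 = 0.1835

Answer: 14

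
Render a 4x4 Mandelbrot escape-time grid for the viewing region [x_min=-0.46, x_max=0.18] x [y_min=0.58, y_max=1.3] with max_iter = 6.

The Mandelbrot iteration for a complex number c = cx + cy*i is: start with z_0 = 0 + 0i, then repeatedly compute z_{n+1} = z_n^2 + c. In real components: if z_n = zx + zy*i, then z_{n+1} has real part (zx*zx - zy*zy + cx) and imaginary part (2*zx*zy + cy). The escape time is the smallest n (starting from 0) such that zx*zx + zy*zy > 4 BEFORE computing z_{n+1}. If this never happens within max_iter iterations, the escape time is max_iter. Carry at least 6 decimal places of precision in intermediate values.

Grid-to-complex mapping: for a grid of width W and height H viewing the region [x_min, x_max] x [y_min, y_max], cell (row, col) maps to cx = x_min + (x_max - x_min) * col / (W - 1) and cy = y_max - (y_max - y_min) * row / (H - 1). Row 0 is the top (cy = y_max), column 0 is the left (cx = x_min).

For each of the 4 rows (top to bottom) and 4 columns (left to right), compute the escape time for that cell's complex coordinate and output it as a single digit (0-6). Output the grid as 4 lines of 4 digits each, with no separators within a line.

Answer: 3322
4664
5665
6666

Derivation:
(row=0, col=0): c = -0.4600 + 1.3000i → escape time 3
(row=0, col=1): c = -0.2467 + 1.3000i → escape time 3
(row=0, col=2): c = -0.0333 + 1.3000i → escape time 2
(row=0, col=3): c = 0.1800 + 1.3000i → escape time 2
(row=1, col=0): c = -0.4600 + 1.0600i → escape time 4
(row=1, col=1): c = -0.2467 + 1.0600i → escape time 6
(row=1, col=2): c = -0.0333 + 1.0600i → escape time 6
(row=1, col=3): c = 0.1800 + 1.0600i → escape time 4
(row=2, col=0): c = -0.4600 + 0.8200i → escape time 5
(row=2, col=1): c = -0.2467 + 0.8200i → escape time 6
(row=2, col=2): c = -0.0333 + 0.8200i → escape time 6
(row=2, col=3): c = 0.1800 + 0.8200i → escape time 5
(row=3, col=0): c = -0.4600 + 0.5800i → escape time 6
(row=3, col=1): c = -0.2467 + 0.5800i → escape time 6
(row=3, col=2): c = -0.0333 + 0.5800i → escape time 6
(row=3, col=3): c = 0.1800 + 0.5800i → escape time 6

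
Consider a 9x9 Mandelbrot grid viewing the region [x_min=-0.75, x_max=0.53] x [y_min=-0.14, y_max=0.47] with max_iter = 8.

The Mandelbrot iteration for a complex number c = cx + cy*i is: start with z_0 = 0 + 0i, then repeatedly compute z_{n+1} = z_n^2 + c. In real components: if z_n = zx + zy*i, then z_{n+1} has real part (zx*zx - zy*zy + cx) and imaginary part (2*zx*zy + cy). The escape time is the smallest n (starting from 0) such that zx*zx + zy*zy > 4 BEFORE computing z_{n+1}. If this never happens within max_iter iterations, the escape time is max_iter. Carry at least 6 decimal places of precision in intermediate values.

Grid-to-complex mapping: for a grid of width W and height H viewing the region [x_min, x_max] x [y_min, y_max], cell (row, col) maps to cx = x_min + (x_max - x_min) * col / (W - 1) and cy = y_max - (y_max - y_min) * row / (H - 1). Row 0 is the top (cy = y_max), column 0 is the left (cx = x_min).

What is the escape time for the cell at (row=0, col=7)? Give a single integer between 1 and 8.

z_0 = 0 + 0i, c = 0.3700 + 0.4700i
Iter 1: z = 0.3700 + 0.4700i, |z|^2 = 0.3578
Iter 2: z = 0.2860 + 0.8178i, |z|^2 = 0.7506
Iter 3: z = -0.2170 + 0.9378i, |z|^2 = 0.9265
Iter 4: z = -0.4623 + 0.0630i, |z|^2 = 0.2177
Iter 5: z = 0.5798 + 0.4117i, |z|^2 = 0.5057
Iter 6: z = 0.5366 + 0.9475i, |z|^2 = 1.1856
Iter 7: z = -0.2397 + 1.4869i, |z|^2 = 2.2682

Answer: 8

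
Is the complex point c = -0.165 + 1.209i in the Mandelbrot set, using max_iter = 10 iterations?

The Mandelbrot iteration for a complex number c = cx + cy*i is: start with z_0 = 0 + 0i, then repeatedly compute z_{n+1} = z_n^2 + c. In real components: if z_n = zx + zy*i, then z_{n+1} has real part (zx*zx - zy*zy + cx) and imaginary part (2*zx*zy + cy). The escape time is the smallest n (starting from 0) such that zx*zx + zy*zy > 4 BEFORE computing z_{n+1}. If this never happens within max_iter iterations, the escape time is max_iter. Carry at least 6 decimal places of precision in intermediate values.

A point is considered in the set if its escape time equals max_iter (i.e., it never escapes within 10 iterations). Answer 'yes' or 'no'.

Answer: no

Derivation:
z_0 = 0 + 0i, c = -0.1650 + 1.2090i
Iter 1: z = -0.1650 + 1.2090i, |z|^2 = 1.4889
Iter 2: z = -1.5995 + 0.8100i, |z|^2 = 3.2144
Iter 3: z = 1.7371 + -1.3822i, |z|^2 = 4.9281
Escaped at iteration 3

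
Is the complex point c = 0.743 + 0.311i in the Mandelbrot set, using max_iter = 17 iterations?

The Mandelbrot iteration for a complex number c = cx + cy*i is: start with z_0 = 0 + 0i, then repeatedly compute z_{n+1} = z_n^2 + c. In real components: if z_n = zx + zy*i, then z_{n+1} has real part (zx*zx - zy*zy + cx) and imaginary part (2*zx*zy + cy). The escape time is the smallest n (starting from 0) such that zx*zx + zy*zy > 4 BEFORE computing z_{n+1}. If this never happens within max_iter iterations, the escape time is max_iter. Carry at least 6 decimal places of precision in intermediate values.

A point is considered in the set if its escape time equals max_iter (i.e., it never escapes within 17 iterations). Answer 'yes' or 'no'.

Answer: no

Derivation:
z_0 = 0 + 0i, c = 0.7430 + 0.3110i
Iter 1: z = 0.7430 + 0.3110i, |z|^2 = 0.6488
Iter 2: z = 1.1983 + 0.7731i, |z|^2 = 2.0337
Iter 3: z = 1.5812 + 2.1640i, |z|^2 = 7.1830
Escaped at iteration 3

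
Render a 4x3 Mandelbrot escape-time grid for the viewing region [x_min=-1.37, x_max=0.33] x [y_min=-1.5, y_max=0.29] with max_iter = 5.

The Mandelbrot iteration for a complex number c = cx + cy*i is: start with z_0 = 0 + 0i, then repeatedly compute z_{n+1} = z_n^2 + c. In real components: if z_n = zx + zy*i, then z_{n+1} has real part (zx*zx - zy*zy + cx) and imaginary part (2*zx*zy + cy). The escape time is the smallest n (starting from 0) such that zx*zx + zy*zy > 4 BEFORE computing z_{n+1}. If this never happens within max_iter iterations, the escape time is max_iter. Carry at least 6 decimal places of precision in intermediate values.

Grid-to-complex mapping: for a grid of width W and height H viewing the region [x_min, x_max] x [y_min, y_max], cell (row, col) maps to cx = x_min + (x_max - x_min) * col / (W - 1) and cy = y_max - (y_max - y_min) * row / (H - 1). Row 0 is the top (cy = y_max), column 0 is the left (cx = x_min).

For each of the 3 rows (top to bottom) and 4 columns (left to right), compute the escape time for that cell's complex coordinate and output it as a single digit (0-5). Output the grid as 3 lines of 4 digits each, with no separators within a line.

Answer: 5555
3555
1222

Derivation:
(row=0, col=0): c = -1.3700 + 0.2900i → escape time 5
(row=0, col=1): c = -0.8033 + 0.2900i → escape time 5
(row=0, col=2): c = -0.2367 + 0.2900i → escape time 5
(row=0, col=3): c = 0.3300 + 0.2900i → escape time 5
(row=1, col=0): c = -1.3700 + -0.6050i → escape time 3
(row=1, col=1): c = -0.8033 + -0.6050i → escape time 5
(row=1, col=2): c = -0.2367 + -0.6050i → escape time 5
(row=1, col=3): c = 0.3300 + -0.6050i → escape time 5
(row=2, col=0): c = -1.3700 + -1.5000i → escape time 1
(row=2, col=1): c = -0.8033 + -1.5000i → escape time 2
(row=2, col=2): c = -0.2367 + -1.5000i → escape time 2
(row=2, col=3): c = 0.3300 + -1.5000i → escape time 2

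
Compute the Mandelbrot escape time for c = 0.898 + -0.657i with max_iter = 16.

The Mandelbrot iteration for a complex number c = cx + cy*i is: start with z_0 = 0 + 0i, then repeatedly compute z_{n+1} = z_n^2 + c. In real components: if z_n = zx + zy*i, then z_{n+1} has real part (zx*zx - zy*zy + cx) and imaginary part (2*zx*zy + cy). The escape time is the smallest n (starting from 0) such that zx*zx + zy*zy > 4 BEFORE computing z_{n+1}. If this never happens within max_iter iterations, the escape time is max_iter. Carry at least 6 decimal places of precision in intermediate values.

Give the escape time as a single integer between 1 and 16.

z_0 = 0 + 0i, c = 0.8980 + -0.6570i
Iter 1: z = 0.8980 + -0.6570i, |z|^2 = 1.2381
Iter 2: z = 1.2728 + -1.8370i, |z|^2 = 4.9944
Escaped at iteration 2

Answer: 2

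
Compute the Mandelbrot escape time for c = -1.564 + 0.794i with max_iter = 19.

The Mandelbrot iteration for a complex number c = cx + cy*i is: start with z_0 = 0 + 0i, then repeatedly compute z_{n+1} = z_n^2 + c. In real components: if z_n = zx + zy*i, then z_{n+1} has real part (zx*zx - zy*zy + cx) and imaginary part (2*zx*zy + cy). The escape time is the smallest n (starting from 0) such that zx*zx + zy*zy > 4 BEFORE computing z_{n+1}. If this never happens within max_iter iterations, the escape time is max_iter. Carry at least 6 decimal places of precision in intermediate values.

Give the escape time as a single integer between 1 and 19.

z_0 = 0 + 0i, c = -1.5640 + 0.7940i
Iter 1: z = -1.5640 + 0.7940i, |z|^2 = 3.0765
Iter 2: z = 0.2517 + -1.6896i, |z|^2 = 2.9182
Iter 3: z = -4.3555 + -0.0564i, |z|^2 = 18.9738
Escaped at iteration 3

Answer: 3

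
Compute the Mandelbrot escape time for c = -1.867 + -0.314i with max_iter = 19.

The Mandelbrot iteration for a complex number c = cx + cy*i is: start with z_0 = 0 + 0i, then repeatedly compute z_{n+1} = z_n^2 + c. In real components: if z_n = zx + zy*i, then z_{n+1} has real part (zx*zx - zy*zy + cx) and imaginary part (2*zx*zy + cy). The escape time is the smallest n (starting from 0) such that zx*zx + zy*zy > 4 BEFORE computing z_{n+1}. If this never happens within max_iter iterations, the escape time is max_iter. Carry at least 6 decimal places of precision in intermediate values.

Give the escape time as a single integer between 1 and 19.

Answer: 3

Derivation:
z_0 = 0 + 0i, c = -1.8670 + -0.3140i
Iter 1: z = -1.8670 + -0.3140i, |z|^2 = 3.5843
Iter 2: z = 1.5201 + 0.8585i, |z|^2 = 3.0477
Iter 3: z = -0.2933 + 2.2959i, |z|^2 = 5.3573
Escaped at iteration 3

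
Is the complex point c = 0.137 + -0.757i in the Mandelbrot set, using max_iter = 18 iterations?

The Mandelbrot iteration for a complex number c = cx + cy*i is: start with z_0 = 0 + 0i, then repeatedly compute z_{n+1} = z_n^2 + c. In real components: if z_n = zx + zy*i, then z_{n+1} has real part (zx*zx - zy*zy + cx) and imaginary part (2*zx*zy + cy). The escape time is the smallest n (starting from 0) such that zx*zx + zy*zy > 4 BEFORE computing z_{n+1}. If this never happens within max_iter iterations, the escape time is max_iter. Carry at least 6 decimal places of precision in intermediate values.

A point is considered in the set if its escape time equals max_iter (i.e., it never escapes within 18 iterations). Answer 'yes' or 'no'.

z_0 = 0 + 0i, c = 0.1370 + -0.7570i
Iter 1: z = 0.1370 + -0.7570i, |z|^2 = 0.5918
Iter 2: z = -0.4173 + -0.9644i, |z|^2 = 1.1042
Iter 3: z = -0.6190 + 0.0479i, |z|^2 = 0.3854
Iter 4: z = 0.5178 + -0.8163i, |z|^2 = 0.9344
Iter 5: z = -0.2611 + -1.6024i, |z|^2 = 2.6358
Iter 6: z = -2.3625 + 0.0798i, |z|^2 = 5.5876
Escaped at iteration 6

Answer: no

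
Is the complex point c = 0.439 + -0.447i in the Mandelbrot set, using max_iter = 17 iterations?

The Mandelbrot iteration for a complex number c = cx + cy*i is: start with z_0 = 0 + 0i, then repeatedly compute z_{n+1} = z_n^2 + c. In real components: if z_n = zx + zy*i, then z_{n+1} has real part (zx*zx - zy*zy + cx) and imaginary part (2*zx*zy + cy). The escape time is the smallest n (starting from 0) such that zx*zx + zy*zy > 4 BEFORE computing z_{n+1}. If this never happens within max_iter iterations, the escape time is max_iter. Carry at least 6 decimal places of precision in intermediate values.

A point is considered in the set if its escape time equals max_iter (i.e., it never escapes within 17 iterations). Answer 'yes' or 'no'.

Answer: no

Derivation:
z_0 = 0 + 0i, c = 0.4390 + -0.4470i
Iter 1: z = 0.4390 + -0.4470i, |z|^2 = 0.3925
Iter 2: z = 0.4319 + -0.8395i, |z|^2 = 0.8913
Iter 3: z = -0.0792 + -1.1722i, |z|^2 = 1.3802
Iter 4: z = -0.9287 + -0.2614i, |z|^2 = 0.9308
Iter 5: z = 1.2331 + 0.0386i, |z|^2 = 1.5220
Iter 6: z = 1.9580 + -0.3519i, |z|^2 = 3.9576
Iter 7: z = 4.1490 + -1.8249i, |z|^2 = 20.5443
Escaped at iteration 7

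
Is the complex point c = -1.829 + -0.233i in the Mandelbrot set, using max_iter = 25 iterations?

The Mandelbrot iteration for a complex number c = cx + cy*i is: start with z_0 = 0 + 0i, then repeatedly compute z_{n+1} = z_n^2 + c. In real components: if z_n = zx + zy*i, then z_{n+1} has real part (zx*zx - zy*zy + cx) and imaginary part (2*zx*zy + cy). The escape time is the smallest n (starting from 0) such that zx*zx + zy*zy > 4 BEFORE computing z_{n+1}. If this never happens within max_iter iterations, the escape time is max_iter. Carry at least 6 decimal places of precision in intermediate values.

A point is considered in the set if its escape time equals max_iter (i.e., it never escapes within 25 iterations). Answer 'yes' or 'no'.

Answer: no

Derivation:
z_0 = 0 + 0i, c = -1.8290 + -0.2330i
Iter 1: z = -1.8290 + -0.2330i, |z|^2 = 3.3995
Iter 2: z = 1.4620 + 0.6193i, |z|^2 = 2.5209
Iter 3: z = -0.0752 + 1.5778i, |z|^2 = 2.4952
Iter 4: z = -4.3128 + -0.4704i, |z|^2 = 18.8219
Escaped at iteration 4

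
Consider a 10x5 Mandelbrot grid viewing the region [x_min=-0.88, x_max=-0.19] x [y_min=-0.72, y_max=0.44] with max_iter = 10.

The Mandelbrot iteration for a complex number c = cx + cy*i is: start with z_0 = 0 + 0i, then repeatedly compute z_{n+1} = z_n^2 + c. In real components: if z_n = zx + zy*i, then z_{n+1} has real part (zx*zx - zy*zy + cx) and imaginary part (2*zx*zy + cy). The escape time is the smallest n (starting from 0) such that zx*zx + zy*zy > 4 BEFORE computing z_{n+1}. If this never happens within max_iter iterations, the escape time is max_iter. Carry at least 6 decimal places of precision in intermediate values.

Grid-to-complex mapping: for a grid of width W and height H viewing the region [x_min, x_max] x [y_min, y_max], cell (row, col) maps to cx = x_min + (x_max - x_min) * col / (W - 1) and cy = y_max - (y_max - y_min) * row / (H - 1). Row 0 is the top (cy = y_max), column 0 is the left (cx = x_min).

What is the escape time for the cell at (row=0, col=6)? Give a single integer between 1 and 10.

Answer: 10

Derivation:
z_0 = 0 + 0i, c = -0.4200 + 0.4400i
Iter 1: z = -0.4200 + 0.4400i, |z|^2 = 0.3700
Iter 2: z = -0.4372 + 0.0704i, |z|^2 = 0.1961
Iter 3: z = -0.2338 + 0.3784i, |z|^2 = 0.1979
Iter 4: z = -0.5086 + 0.2630i, |z|^2 = 0.3278
Iter 5: z = -0.2306 + 0.1725i, |z|^2 = 0.0829
Iter 6: z = -0.3966 + 0.3605i, |z|^2 = 0.2872
Iter 7: z = -0.3927 + 0.1541i, |z|^2 = 0.1779
Iter 8: z = -0.2896 + 0.3190i, |z|^2 = 0.1856
Iter 9: z = -0.4379 + 0.2553i, |z|^2 = 0.2569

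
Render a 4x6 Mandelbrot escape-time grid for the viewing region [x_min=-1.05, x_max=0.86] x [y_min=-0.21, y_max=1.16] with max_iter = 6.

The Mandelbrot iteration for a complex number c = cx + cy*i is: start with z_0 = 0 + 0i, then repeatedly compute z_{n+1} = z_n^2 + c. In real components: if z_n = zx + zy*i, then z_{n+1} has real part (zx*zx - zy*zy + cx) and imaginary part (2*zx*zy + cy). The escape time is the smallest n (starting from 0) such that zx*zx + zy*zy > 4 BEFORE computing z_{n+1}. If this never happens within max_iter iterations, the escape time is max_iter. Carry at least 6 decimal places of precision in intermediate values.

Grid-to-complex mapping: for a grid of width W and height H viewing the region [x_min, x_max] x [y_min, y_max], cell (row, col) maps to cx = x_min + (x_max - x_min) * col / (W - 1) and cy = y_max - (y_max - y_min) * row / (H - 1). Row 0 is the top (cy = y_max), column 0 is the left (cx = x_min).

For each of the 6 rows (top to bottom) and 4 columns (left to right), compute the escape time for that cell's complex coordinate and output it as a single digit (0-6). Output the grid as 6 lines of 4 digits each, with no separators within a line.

(row=0, col=0): c = -1.0500 + 1.1600i → escape time 3
(row=0, col=1): c = -0.4133 + 1.1600i → escape time 3
(row=0, col=2): c = 0.2233 + 1.1600i → escape time 3
(row=0, col=3): c = 0.8600 + 1.1600i → escape time 2
(row=1, col=0): c = -1.0500 + 0.8860i → escape time 3
(row=1, col=1): c = -0.4133 + 0.8860i → escape time 5
(row=1, col=2): c = 0.2233 + 0.8860i → escape time 4
(row=1, col=3): c = 0.8600 + 0.8860i → escape time 2
(row=2, col=0): c = -1.0500 + 0.6120i → escape time 4
(row=2, col=1): c = -0.4133 + 0.6120i → escape time 6
(row=2, col=2): c = 0.2233 + 0.6120i → escape time 6
(row=2, col=3): c = 0.8600 + 0.6120i → escape time 2
(row=3, col=0): c = -1.0500 + 0.3380i → escape time 6
(row=3, col=1): c = -0.4133 + 0.3380i → escape time 6
(row=3, col=2): c = 0.2233 + 0.3380i → escape time 6
(row=3, col=3): c = 0.8600 + 0.3380i → escape time 3
(row=4, col=0): c = -1.0500 + 0.0640i → escape time 6
(row=4, col=1): c = -0.4133 + 0.0640i → escape time 6
(row=4, col=2): c = 0.2233 + 0.0640i → escape time 6
(row=4, col=3): c = 0.8600 + 0.0640i → escape time 3
(row=5, col=0): c = -1.0500 + -0.2100i → escape time 6
(row=5, col=1): c = -0.4133 + -0.2100i → escape time 6
(row=5, col=2): c = 0.2233 + -0.2100i → escape time 6
(row=5, col=3): c = 0.8600 + -0.2100i → escape time 3

Answer: 3332
3542
4662
6663
6663
6663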